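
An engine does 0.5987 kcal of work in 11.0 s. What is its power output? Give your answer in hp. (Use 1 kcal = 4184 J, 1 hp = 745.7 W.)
Convert to SI: W = 2504.96 J, t = 11.0 s
P = W/t = 2504.96/11.0 = 227.724 W = 0.3054 hp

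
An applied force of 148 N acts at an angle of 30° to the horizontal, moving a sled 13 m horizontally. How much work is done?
W = F·d·cosθ = (148)(13)cos(30°) = 1666 J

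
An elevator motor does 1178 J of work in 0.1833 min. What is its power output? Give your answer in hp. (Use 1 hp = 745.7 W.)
Convert to SI: W = 1178.0 J, t = 10.998 s
P = W/t = 1178.0/10.998 = 107.11 W = 0.1436 hp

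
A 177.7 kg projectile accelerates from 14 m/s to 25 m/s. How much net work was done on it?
W = ΔKE = ½m(v₂² − v₁²) = ½(177.7)(25² − 14²) = 38116.65 J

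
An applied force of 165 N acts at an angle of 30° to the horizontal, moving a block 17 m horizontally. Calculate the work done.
W = F·d·cosθ = (165)(17)cos(30°) = 2429 J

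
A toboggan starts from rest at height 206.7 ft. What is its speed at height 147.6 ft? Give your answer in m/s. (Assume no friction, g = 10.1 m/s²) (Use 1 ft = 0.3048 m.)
Convert to SI: h₁−h₂ = 18.0137 m
mgh₁ = mgh₂ + ½mv² ⇒ v = √(2g(h₁−h₂)) = √(2·10.1·18.0137) = 19.08 m/s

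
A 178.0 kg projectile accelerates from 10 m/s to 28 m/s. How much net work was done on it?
W = ΔKE = ½m(v₂² − v₁²) = ½(178.0)(28² − 10²) = 60876.0 J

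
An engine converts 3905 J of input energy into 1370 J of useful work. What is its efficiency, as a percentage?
η = W_out/W_in = 1370/3905 = 35.08%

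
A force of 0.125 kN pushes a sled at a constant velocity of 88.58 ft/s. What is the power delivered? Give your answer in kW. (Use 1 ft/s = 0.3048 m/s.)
Convert to SI: F = 125.0 N, v = 26.9992 m/s
P = Fv = (125.0)(26.9992) = 3374.9 W = 3.375 kW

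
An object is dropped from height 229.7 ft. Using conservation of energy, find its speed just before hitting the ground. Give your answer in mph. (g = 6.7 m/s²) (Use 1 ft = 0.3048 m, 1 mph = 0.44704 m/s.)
Convert to SI: h = 70.0126 m
mgh = ½mv² ⇒ v = √(2gh) = √(2·6.7·70.0126) = 30.6295 m/s = 68.52 mph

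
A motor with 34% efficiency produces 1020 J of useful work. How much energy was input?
W_in = W_out/η = 1020/0.34 = 3000 J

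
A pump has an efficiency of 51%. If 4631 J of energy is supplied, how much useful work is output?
W_out = η·W_in = 0.51·4631 = 2361.81 J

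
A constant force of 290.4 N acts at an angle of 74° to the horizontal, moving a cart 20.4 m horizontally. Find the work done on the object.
W = F·d·cosθ = (290.4)(20.4)cos(74°) = 1633 J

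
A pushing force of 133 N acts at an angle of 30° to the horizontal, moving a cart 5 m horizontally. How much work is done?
W = F·d·cosθ = (133)(5)cos(30°) = 575.9 J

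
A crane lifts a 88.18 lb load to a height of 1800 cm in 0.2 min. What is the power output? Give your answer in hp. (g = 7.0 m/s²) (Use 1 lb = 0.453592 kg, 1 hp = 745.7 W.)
Convert to SI: m = 39.9977 kg, h = 18.0 m, t = 12.0 s
P = mgh/t = (39.9977)(7.0)(18.0)/12.0 = 419.976 W = 0.5632 hp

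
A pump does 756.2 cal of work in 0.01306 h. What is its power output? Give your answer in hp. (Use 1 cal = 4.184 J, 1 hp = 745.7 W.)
Convert to SI: W = 3163.94 J, t = 47.016 s
P = W/t = 3163.94/47.016 = 67.295 W = 0.09024 hp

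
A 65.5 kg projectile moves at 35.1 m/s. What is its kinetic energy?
KE = ½mv² = ½(65.5)(35.1)² = 40350 J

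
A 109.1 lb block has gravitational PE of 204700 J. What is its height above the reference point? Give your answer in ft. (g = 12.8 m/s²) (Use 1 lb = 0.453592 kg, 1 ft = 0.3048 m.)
Convert to SI: m = 49.4869 kg, PE = 204700 J
h = PE/(mg) = 204700/(49.4869·12.8) = 323.16 m = 1060 ft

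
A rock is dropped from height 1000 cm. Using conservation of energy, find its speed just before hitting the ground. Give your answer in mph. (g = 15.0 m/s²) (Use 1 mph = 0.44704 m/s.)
Convert to SI: h = 10.0 m
mgh = ½mv² ⇒ v = √(2gh) = √(2·15.0·10.0) = 17.3205 m/s = 38.74 mph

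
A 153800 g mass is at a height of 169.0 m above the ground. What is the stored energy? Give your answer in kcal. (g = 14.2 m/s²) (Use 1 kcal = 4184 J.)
Convert to SI: m = 153.8 kg, h = 169.0 m
PE = mgh = (153.8)(14.2)(169.0) = 369089 J = 88.21 kcal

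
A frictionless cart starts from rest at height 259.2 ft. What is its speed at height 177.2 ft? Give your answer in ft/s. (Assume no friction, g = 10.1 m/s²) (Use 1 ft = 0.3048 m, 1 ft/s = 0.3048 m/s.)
Convert to SI: h₁−h₂ = 24.9936 m
mgh₁ = mgh₂ + ½mv² ⇒ v = √(2g(h₁−h₂)) = √(2·10.1·24.9936) = 22.4693 m/s = 73.72 ft/s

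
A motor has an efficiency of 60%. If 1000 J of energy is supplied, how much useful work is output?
W_out = η·W_in = 0.6·1000 = 600.0 J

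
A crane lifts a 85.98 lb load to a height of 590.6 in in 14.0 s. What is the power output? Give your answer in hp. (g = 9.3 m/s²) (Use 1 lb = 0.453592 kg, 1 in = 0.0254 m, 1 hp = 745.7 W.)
Convert to SI: m = 38.9998 kg, h = 15.0012 m, t = 14.0 s
P = mgh/t = (38.9998)(9.3)(15.0012)/14.0 = 388.638 W = 0.5212 hp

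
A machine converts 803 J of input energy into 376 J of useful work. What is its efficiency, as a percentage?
η = W_out/W_in = 376/803 = 46.82%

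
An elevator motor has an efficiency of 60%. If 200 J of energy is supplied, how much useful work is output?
W_out = η·W_in = 0.6·200 = 120.0 J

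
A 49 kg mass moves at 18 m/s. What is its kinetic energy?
KE = ½mv² = ½(49)(18)² = 7938.0 J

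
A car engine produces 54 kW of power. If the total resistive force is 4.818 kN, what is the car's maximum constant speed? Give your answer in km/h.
Convert to SI: F = 4818.0 N
P = Fv ⇒ v = P/F = 54000 W/4818.0 N = 11.208 m/s = 40.35 km/h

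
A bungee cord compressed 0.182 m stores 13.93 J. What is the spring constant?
k = 2·PE/x² = 2·13.93/(0.182)² = 841.1 N/m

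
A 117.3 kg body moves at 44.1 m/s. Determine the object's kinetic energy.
KE = ½mv² = ½(117.3)(44.1)² = 114100 J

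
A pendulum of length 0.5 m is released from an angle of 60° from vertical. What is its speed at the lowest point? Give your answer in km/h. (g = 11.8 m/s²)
h = L(1 − cosθ) = 0.5(1 − cos60°) = 0.25 m
v = √(2gh) = √(2·11.8·0.25) = 2.42899 m/s = 8.744 km/h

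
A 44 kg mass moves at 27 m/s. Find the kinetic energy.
KE = ½mv² = ½(44)(27)² = 16038.0 J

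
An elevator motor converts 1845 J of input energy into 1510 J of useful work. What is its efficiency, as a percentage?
η = W_out/W_in = 1510/1845 = 81.84%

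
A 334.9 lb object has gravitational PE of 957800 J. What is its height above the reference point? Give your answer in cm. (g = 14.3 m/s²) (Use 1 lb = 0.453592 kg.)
Convert to SI: m = 151.908 kg, PE = 957800 J
h = PE/(mg) = 957800/(151.908·14.3) = 440.918 m = 44090 cm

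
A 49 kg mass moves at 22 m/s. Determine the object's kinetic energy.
KE = ½mv² = ½(49)(22)² = 11858.0 J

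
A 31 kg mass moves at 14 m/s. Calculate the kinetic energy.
KE = ½mv² = ½(31)(14)² = 3038.0 J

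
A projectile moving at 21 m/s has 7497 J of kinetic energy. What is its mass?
m = 2·KE/v² = 2·7497/(21)² = 34.0 kg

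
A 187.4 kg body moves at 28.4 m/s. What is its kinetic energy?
KE = ½mv² = ½(187.4)(28.4)² = 75570 J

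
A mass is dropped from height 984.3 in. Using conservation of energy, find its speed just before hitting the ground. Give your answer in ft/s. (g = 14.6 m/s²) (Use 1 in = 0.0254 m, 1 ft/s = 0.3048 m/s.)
Convert to SI: h = 25.0012 m
mgh = ½mv² ⇒ v = √(2gh) = √(2·14.6·25.0012) = 27.0192 m/s = 88.65 ft/s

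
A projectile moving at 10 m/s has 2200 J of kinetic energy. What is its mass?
m = 2·KE/v² = 2·2200/(10)² = 44.0 kg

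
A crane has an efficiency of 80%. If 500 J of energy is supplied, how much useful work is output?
W_out = η·W_in = 0.8·500 = 400.0 J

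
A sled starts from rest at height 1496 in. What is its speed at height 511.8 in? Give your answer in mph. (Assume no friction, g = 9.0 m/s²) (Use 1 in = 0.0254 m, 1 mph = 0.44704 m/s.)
Convert to SI: h₁−h₂ = 24.9987 m
mgh₁ = mgh₂ + ½mv² ⇒ v = √(2g(h₁−h₂)) = √(2·9.0·24.9987) = 21.2126 m/s = 47.45 mph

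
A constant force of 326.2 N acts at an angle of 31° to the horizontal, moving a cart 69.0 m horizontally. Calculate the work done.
W = F·d·cosθ = (326.2)(69.0)cos(31°) = 19290 J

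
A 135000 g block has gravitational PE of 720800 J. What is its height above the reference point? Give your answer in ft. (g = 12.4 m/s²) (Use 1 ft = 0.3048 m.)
Convert to SI: m = 135.0 kg, PE = 720800 J
h = PE/(mg) = 720800/(135.0·12.4) = 430.585 m = 1413 ft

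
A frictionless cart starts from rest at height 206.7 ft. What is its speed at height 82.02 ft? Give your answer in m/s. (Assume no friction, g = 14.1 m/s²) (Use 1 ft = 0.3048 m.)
Convert to SI: h₁−h₂ = 38.0025 m
mgh₁ = mgh₂ + ½mv² ⇒ v = √(2g(h₁−h₂)) = √(2·14.1·38.0025) = 32.74 m/s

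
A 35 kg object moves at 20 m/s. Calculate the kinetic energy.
KE = ½mv² = ½(35)(20)² = 7000.0 J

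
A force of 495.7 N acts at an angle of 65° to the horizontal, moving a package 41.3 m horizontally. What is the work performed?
W = F·d·cosθ = (495.7)(41.3)cos(65°) = 8652 J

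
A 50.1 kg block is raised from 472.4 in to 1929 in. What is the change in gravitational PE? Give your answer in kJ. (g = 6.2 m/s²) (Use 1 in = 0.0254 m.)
Convert to SI: m = 50.1 kg, Δh = 36.9976 m
ΔPE = mgΔh = (50.1)(6.2)(36.9976) = 11492.2 J = 11.49 kJ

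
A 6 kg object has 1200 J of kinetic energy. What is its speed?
v = √(2·KE/m) = √(2·1200/6) = 20.0 m/s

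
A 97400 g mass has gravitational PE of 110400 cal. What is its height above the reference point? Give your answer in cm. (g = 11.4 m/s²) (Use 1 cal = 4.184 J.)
Convert to SI: m = 97.4 kg, PE = 461914 J
h = PE/(mg) = 461914/(97.4·11.4) = 416.003 m = 41600 cm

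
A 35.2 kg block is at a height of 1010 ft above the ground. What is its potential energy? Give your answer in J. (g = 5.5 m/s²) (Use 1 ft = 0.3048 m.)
Convert to SI: m = 35.2 kg, h = 307.848 m
PE = mgh = (35.2)(5.5)(307.848) = 59600 J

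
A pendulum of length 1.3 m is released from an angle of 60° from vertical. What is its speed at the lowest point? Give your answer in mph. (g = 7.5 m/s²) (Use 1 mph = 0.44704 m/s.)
h = L(1 − cosθ) = 1.3(1 − cos60°) = 0.65 m
v = √(2gh) = √(2·7.5·0.65) = 3.1225 m/s = 6.985 mph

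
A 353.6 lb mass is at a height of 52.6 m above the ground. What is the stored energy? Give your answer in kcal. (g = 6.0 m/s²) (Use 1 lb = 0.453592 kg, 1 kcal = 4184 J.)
Convert to SI: m = 160.39 kg, h = 52.6 m
PE = mgh = (160.39)(6.0)(52.6) = 50619.1 J = 12.1 kcal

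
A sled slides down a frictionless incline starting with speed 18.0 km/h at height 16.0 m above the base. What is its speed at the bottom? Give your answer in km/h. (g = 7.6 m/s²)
Convert to SI: v₀ = 5.0 m/s, h = 16.0 m
½mv₀² + mgh = ½mv² ⇒ v = √(v₀² + 2gh) = √(5.0² + 2·7.6·16.0) = 16.3768 m/s = 58.96 km/h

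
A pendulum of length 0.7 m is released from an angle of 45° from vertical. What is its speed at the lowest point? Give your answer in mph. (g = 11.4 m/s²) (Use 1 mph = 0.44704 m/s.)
h = L(1 − cosθ) = 0.7(1 − cos45°) = 0.205025 m
v = √(2gh) = √(2·11.4·0.205025) = 2.16208 m/s = 4.836 mph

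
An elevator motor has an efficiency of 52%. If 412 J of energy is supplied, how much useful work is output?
W_out = η·W_in = 0.52·412 = 214.24 J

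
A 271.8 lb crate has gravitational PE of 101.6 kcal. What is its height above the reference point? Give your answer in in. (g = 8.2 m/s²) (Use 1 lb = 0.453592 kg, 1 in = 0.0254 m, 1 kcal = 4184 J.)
Convert to SI: m = 123.286 kg, PE = 425094 J
h = PE/(mg) = 425094/(123.286·8.2) = 420.491 m = 16550 in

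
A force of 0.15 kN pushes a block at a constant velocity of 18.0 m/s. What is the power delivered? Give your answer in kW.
Convert to SI: F = 150.0 N, v = 18.0 m/s
P = Fv = (150.0)(18.0) = 2700.0 W = 2.7 kW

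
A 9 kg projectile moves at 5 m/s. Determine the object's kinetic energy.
KE = ½mv² = ½(9)(5)² = 112.5 J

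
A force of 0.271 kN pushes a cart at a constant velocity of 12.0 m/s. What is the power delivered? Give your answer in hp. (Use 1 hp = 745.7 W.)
Convert to SI: F = 271.0 N, v = 12.0 m/s
P = Fv = (271.0)(12.0) = 3252.0 W = 4.361 hp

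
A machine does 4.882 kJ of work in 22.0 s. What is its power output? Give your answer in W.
Convert to SI: W = 4882.0 J, t = 22.0 s
P = W/t = 4882.0/22.0 = 221.9 W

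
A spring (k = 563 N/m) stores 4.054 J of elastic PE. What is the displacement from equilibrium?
x = √(2·PE/k) = √(2·4.054/563) = 0.12 m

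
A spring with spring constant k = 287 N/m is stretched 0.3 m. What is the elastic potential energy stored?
PE = ½kx² = ½(287)(0.3)² = 12.92 J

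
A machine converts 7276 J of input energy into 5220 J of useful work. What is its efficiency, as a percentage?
η = W_out/W_in = 5220/7276 = 71.74%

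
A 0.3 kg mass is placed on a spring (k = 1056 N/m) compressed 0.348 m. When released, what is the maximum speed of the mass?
½kx² = ½mv² ⇒ v = x√(k/m) = (0.348)√(1056/0.3) = 20.65 m/s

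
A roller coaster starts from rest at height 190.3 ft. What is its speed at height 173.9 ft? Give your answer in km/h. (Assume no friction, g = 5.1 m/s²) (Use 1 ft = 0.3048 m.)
Convert to SI: h₁−h₂ = 4.99872 m
mgh₁ = mgh₂ + ½mv² ⇒ v = √(2g(h₁−h₂)) = √(2·5.1·4.99872) = 7.14051 m/s = 25.71 km/h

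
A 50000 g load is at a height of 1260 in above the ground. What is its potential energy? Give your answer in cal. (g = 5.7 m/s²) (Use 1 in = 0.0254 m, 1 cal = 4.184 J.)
Convert to SI: m = 50.0 kg, h = 32.004 m
PE = mgh = (50.0)(5.7)(32.004) = 9121.14 J = 2180 cal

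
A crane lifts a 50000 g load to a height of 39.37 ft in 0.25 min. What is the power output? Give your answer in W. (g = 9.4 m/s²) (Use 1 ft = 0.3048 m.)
Convert to SI: m = 50.0 kg, h = 12.0 m, t = 15.0 s
P = mgh/t = (50.0)(9.4)(12.0)/15.0 = 376.0 W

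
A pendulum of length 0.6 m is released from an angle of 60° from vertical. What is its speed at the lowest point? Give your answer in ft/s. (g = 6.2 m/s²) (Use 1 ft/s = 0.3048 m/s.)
h = L(1 − cosθ) = 0.6(1 − cos60°) = 0.3 m
v = √(2gh) = √(2·6.2·0.3) = 1.92873 m/s = 6.328 ft/s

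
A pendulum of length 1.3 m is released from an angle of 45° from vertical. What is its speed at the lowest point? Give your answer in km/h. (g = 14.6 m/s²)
h = L(1 − cosθ) = 1.3(1 − cos45°) = 0.380761 m
v = √(2gh) = √(2·14.6·0.380761) = 3.3344 m/s = 12.0 km/h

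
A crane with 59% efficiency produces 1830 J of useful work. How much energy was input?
W_in = W_out/η = 1830/0.59 = 3102 J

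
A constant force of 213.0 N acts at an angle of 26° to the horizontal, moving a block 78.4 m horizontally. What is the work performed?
W = F·d·cosθ = (213.0)(78.4)cos(26°) = 15010 J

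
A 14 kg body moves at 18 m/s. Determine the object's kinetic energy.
KE = ½mv² = ½(14)(18)² = 2268.0 J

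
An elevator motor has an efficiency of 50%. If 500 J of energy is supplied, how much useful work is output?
W_out = η·W_in = 0.5·500 = 250.0 J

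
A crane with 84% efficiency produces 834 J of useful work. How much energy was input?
W_in = W_out/η = 834/0.84 = 992.9 J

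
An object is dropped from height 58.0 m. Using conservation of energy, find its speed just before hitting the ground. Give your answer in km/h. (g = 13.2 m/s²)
mgh = ½mv² ⇒ v = √(2gh) = √(2·13.2·58.0) = 39.1306 m/s = 140.9 km/h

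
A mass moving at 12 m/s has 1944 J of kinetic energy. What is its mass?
m = 2·KE/v² = 2·1944/(12)² = 27.0 kg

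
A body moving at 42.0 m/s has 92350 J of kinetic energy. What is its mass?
m = 2·KE/v² = 2·92350/(42.0)² = 104.7 kg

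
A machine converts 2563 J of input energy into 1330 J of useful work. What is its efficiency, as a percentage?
η = W_out/W_in = 1330/2563 = 51.89%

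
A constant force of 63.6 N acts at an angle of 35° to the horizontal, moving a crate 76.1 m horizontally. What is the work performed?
W = F·d·cosθ = (63.6)(76.1)cos(35°) = 3965 J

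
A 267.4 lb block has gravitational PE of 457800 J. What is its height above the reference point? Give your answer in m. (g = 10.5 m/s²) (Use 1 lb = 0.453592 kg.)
Convert to SI: m = 121.291 kg, PE = 457800 J
h = PE/(mg) = 457800/(121.291·10.5) = 359.5 m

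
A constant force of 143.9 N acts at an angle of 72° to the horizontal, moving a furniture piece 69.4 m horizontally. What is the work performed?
W = F·d·cosθ = (143.9)(69.4)cos(72°) = 3086 J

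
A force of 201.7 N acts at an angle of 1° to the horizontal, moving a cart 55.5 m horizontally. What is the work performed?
W = F·d·cosθ = (201.7)(55.5)cos(1°) = 11190 J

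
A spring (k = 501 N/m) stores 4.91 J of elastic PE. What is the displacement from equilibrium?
x = √(2·PE/k) = √(2·4.91/501) = 0.14 m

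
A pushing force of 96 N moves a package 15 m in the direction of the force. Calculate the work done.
W = F·d = (96)(15) = 1440 J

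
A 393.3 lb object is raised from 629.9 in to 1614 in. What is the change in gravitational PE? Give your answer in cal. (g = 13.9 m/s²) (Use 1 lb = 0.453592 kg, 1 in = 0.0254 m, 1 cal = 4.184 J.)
Convert to SI: m = 178.398 kg, Δh = 24.9961 m
ΔPE = mgΔh = (178.398)(13.9)(24.9961) = 61983.6 J = 14810 cal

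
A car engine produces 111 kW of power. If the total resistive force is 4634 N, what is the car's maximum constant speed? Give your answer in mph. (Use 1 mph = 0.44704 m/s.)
P = Fv ⇒ v = P/F = 111000 W/4634.0 N = 23.9534 m/s = 53.58 mph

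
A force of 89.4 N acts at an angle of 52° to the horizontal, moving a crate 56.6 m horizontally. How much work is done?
W = F·d·cosθ = (89.4)(56.6)cos(52°) = 3115 J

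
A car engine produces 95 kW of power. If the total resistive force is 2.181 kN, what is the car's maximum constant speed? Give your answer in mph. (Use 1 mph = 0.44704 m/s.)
Convert to SI: F = 2181.0 N
P = Fv ⇒ v = P/F = 95000 W/2181.0 N = 43.558 m/s = 97.44 mph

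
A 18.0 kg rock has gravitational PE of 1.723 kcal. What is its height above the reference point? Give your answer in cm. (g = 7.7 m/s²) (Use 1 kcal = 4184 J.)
Convert to SI: m = 18.0 kg, PE = 7209.03 J
h = PE/(mg) = 7209.03/(18.0·7.7) = 52.0132 m = 5201 cm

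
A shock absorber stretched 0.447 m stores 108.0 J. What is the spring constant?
k = 2·PE/x² = 2·108.0/(0.447)² = 1081 N/m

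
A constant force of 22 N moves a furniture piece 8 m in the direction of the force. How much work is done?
W = F·d = (22)(8) = 176.0 J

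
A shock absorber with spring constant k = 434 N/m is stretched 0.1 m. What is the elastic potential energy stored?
PE = ½kx² = ½(434)(0.1)² = 2.17 J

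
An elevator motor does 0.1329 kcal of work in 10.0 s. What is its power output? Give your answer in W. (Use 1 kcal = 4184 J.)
Convert to SI: W = 556.054 J, t = 10.0 s
P = W/t = 556.054/10.0 = 55.61 W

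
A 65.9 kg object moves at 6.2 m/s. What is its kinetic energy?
KE = ½mv² = ½(65.9)(6.2)² = 1267 J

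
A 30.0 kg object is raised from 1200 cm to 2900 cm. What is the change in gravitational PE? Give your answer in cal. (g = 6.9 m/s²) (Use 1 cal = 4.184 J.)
Convert to SI: m = 30.0 kg, Δh = 17.0 m
ΔPE = mgΔh = (30.0)(6.9)(17.0) = 3519.0 J = 841.1 cal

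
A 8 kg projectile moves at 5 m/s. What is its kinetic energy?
KE = ½mv² = ½(8)(5)² = 100.0 J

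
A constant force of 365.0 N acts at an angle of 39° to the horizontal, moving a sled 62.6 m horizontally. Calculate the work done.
W = F·d·cosθ = (365.0)(62.6)cos(39°) = 17760 J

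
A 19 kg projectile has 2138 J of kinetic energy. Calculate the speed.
v = √(2·KE/m) = √(2·2138/19) = 15.0 m/s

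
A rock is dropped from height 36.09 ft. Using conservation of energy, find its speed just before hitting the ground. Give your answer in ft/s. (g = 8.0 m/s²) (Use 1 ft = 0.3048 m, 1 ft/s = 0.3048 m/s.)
Convert to SI: h = 11.0002 m
mgh = ½mv² ⇒ v = √(2gh) = √(2·8.0·11.0002) = 13.2666 m/s = 43.53 ft/s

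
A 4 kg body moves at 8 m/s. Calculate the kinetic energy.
KE = ½mv² = ½(4)(8)² = 128.0 J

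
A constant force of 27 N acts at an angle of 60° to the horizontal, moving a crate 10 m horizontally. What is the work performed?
W = F·d·cosθ = (27)(10)cos(60°) = 135.0 J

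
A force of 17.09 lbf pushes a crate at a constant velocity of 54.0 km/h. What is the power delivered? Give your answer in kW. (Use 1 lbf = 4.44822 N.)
Convert to SI: F = 76.0201 N, v = 15.0 m/s
P = Fv = (76.0201)(15.0) = 1140.3 W = 1.14 kW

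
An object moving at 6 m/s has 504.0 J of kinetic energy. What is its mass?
m = 2·KE/v² = 2·504.0/(6)² = 28.0 kg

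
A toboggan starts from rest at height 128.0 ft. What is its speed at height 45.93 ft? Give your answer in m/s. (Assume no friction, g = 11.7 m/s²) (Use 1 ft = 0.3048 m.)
Convert to SI: h₁−h₂ = 25.0149 m
mgh₁ = mgh₂ + ½mv² ⇒ v = √(2g(h₁−h₂)) = √(2·11.7·25.0149) = 24.19 m/s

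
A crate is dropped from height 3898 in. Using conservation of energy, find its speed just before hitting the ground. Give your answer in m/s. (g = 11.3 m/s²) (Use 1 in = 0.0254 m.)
Convert to SI: h = 99.0092 m
mgh = ½mv² ⇒ v = √(2gh) = √(2·11.3·99.0092) = 47.3 m/s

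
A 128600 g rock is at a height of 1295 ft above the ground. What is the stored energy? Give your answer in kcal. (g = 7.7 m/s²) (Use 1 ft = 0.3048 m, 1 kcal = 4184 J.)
Convert to SI: m = 128.6 kg, h = 394.716 m
PE = mgh = (128.6)(7.7)(394.716) = 390856 J = 93.42 kcal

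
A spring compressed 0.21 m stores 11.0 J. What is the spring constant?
k = 2·PE/x² = 2·11.0/(0.21)² = 498.9 N/m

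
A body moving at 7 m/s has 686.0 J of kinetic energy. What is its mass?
m = 2·KE/v² = 2·686.0/(7)² = 28.0 kg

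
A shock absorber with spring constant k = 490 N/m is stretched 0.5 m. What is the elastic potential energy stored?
PE = ½kx² = ½(490)(0.5)² = 61.25 J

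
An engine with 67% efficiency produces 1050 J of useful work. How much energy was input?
W_in = W_out/η = 1050/0.67 = 1567 J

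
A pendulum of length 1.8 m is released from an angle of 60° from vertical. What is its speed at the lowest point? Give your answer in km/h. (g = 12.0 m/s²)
h = L(1 − cosθ) = 1.8(1 − cos60°) = 0.9 m
v = √(2gh) = √(2·12.0·0.9) = 4.64758 m/s = 16.73 km/h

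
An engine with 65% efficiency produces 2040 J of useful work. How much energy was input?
W_in = W_out/η = 2040/0.65 = 3138 J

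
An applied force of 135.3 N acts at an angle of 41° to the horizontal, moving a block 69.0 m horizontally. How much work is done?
W = F·d·cosθ = (135.3)(69.0)cos(41°) = 7046 J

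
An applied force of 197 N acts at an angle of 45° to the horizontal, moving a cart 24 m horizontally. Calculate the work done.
W = F·d·cosθ = (197)(24)cos(45°) = 3343 J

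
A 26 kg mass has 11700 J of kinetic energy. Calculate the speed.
v = √(2·KE/m) = √(2·11700/26) = 30.0 m/s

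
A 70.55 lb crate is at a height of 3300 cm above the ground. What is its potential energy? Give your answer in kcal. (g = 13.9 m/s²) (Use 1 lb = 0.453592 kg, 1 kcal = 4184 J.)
Convert to SI: m = 32.0009 kg, h = 33.0 m
PE = mgh = (32.0009)(13.9)(33.0) = 14678.8 J = 3.508 kcal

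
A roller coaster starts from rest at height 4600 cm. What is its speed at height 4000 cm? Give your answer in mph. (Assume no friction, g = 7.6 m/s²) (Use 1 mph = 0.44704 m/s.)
Convert to SI: h₁−h₂ = 6.0 m
mgh₁ = mgh₂ + ½mv² ⇒ v = √(2g(h₁−h₂)) = √(2·7.6·6.0) = 9.54987 m/s = 21.36 mph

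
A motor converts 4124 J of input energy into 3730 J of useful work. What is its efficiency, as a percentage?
η = W_out/W_in = 3730/4124 = 90.45%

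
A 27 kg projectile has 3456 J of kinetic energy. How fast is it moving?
v = √(2·KE/m) = √(2·3456/27) = 16.0 m/s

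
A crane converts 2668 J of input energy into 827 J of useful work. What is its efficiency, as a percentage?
η = W_out/W_in = 827/2668 = 31.0%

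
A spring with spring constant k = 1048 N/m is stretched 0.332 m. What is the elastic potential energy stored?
PE = ½kx² = ½(1048)(0.332)² = 57.76 J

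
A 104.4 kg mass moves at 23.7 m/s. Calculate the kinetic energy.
KE = ½mv² = ½(104.4)(23.7)² = 29320 J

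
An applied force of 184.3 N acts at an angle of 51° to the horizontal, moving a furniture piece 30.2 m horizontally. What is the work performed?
W = F·d·cosθ = (184.3)(30.2)cos(51°) = 3503 J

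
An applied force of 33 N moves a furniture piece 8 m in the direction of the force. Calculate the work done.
W = F·d = (33)(8) = 264.0 J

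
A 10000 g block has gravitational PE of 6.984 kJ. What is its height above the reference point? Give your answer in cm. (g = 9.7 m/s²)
Convert to SI: m = 10.0 kg, PE = 6984.0 J
h = PE/(mg) = 6984.0/(10.0·9.7) = 72.0 m = 7200 cm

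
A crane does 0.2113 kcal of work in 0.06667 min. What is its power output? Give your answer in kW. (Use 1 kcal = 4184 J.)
Convert to SI: W = 884.079 J, t = 4.0002 s
P = W/t = 884.079/4.0002 = 221.009 W = 0.221 kW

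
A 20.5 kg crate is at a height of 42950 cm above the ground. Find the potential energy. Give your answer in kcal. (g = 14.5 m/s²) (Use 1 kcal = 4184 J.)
Convert to SI: m = 20.5 kg, h = 429.5 m
PE = mgh = (20.5)(14.5)(429.5) = 127669 J = 30.51 kcal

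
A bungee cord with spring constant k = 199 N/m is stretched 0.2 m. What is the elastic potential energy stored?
PE = ½kx² = ½(199)(0.2)² = 3.98 J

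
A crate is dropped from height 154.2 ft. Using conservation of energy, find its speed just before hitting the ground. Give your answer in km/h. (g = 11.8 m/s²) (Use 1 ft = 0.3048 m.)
Convert to SI: h = 47.0002 m
mgh = ½mv² ⇒ v = √(2gh) = √(2·11.8·47.0002) = 33.3047 m/s = 119.9 km/h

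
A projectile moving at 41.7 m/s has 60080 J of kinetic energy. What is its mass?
m = 2·KE/v² = 2·60080/(41.7)² = 69.1 kg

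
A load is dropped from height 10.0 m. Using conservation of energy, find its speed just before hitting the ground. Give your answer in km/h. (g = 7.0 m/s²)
mgh = ½mv² ⇒ v = √(2gh) = √(2·7.0·10.0) = 11.8322 m/s = 42.6 km/h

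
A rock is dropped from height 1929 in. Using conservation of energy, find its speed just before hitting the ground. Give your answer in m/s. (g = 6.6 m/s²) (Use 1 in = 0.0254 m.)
Convert to SI: h = 48.9966 m
mgh = ½mv² ⇒ v = √(2gh) = √(2·6.6·48.9966) = 25.43 m/s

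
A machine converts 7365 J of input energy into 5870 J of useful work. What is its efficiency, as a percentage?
η = W_out/W_in = 5870/7365 = 79.7%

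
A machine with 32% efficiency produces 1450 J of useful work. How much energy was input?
W_in = W_out/η = 1450/0.32 = 4531 J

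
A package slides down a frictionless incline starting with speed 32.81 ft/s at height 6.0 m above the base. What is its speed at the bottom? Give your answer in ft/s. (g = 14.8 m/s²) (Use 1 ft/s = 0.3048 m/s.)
Convert to SI: v₀ = 10.0005 m/s, h = 6.0 m
½mv₀² + mgh = ½mv² ⇒ v = √(v₀² + 2gh) = √(10.0005² + 2·14.8·6.0) = 16.6616 m/s = 54.66 ft/s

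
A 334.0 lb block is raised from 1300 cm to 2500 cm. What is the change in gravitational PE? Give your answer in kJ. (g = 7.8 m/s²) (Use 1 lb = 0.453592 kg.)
Convert to SI: m = 151.5 kg, Δh = 12.0 m
ΔPE = mgΔh = (151.5)(7.8)(12.0) = 14180.4 J = 14.18 kJ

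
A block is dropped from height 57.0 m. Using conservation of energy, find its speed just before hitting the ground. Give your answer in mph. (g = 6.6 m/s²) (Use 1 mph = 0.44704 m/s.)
mgh = ½mv² ⇒ v = √(2gh) = √(2·6.6·57.0) = 27.4299 m/s = 61.36 mph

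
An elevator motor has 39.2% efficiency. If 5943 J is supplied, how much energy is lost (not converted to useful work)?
W_lost = W_in(1 − η) = 5943·(1 − 0.392) = 3613 J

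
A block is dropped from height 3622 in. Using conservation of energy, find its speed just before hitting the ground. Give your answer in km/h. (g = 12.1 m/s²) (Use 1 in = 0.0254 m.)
Convert to SI: h = 91.9988 m
mgh = ½mv² ⇒ v = √(2gh) = √(2·12.1·91.9988) = 47.1844 m/s = 169.9 km/h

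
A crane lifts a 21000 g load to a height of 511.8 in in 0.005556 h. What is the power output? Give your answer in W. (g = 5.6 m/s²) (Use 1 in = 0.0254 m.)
Convert to SI: m = 21.0 kg, h = 12.9997 m, t = 20.0016 s
P = mgh/t = (21.0)(5.6)(12.9997)/20.0016 = 76.43 W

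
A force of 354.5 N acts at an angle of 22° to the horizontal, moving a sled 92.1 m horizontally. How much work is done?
W = F·d·cosθ = (354.5)(92.1)cos(22°) = 30270 J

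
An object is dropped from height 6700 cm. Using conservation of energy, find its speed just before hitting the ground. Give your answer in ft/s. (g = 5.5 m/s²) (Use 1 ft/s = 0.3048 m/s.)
Convert to SI: h = 67.0 m
mgh = ½mv² ⇒ v = √(2gh) = √(2·5.5·67.0) = 27.1477 m/s = 89.07 ft/s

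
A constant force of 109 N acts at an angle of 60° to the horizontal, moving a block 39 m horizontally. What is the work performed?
W = F·d·cosθ = (109)(39)cos(60°) = 2126 J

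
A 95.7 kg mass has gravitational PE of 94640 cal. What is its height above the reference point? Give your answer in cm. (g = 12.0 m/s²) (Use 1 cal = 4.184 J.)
Convert to SI: m = 95.7 kg, PE = 395974 J
h = PE/(mg) = 395974/(95.7·12.0) = 344.805 m = 34480 cm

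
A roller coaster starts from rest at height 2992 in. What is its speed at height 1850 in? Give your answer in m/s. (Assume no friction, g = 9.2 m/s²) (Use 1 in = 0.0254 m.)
Convert to SI: h₁−h₂ = 29.0068 m
mgh₁ = mgh₂ + ½mv² ⇒ v = √(2g(h₁−h₂)) = √(2·9.2·29.0068) = 23.1 m/s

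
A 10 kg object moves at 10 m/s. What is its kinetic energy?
KE = ½mv² = ½(10)(10)² = 500.0 J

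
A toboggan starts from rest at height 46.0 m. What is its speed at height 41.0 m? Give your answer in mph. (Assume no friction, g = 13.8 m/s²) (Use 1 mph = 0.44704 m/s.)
mgh₁ = mgh₂ + ½mv² ⇒ v = √(2g(h₁−h₂)) = √(2·13.8·5.0) = 11.7473 m/s = 26.28 mph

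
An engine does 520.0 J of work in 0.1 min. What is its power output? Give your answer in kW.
Convert to SI: W = 520.0 J, t = 6.0 s
P = W/t = 520.0/6.0 = 86.6667 W = 0.08667 kW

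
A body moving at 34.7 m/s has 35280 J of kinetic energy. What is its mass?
m = 2·KE/v² = 2·35280/(34.7)² = 58.6 kg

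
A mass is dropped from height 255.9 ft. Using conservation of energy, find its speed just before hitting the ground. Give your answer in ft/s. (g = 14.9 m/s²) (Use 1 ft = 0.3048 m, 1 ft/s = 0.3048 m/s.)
Convert to SI: h = 77.9983 m
mgh = ½mv² ⇒ v = √(2gh) = √(2·14.9·77.9983) = 48.2115 m/s = 158.2 ft/s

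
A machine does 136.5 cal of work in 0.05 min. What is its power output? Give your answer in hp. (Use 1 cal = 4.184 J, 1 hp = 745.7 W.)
Convert to SI: W = 571.116 J, t = 3.0 s
P = W/t = 571.116/3.0 = 190.372 W = 0.2553 hp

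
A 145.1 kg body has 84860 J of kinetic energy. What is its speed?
v = √(2·KE/m) = √(2·84860/145.1) = 34.2 m/s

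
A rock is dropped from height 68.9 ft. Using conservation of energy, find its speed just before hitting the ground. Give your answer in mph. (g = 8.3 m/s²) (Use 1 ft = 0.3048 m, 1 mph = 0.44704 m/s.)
Convert to SI: h = 21.0007 m
mgh = ½mv² ⇒ v = √(2gh) = √(2·8.3·21.0007) = 18.6712 m/s = 41.77 mph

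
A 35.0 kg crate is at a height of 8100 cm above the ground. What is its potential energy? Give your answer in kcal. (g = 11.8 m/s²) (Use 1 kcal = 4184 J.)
Convert to SI: m = 35.0 kg, h = 81.0 m
PE = mgh = (35.0)(11.8)(81.0) = 33453.0 J = 7.995 kcal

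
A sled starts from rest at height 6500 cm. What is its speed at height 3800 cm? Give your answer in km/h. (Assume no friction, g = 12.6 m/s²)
Convert to SI: h₁−h₂ = 27.0 m
mgh₁ = mgh₂ + ½mv² ⇒ v = √(2g(h₁−h₂)) = √(2·12.6·27.0) = 26.0845 m/s = 93.9 km/h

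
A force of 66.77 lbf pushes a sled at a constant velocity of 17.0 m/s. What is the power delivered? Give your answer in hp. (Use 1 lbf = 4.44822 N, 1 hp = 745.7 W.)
Convert to SI: F = 297.008 N, v = 17.0 m/s
P = Fv = (297.008)(17.0) = 5049.13 W = 6.771 hp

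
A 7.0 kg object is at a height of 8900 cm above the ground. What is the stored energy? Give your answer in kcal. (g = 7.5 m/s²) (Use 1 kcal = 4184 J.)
Convert to SI: m = 7.0 kg, h = 89.0 m
PE = mgh = (7.0)(7.5)(89.0) = 4672.5 J = 1.117 kcal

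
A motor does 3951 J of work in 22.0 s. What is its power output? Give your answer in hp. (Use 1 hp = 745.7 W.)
P = W/t = 3951.0/22.0 = 179.591 W = 0.2408 hp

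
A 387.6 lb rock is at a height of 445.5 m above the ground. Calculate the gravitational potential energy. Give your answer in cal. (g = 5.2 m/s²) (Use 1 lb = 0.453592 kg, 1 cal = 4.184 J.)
Convert to SI: m = 175.812 kg, h = 445.5 m
PE = mgh = (175.812)(5.2)(445.5) = 407287 J = 97340 cal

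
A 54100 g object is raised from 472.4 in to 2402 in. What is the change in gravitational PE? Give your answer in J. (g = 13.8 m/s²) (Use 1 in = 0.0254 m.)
Convert to SI: m = 54.1 kg, Δh = 49.0118 m
ΔPE = mgΔh = (54.1)(13.8)(49.0118) = 36590 J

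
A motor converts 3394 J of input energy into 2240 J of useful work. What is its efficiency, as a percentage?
η = W_out/W_in = 2240/3394 = 66.0%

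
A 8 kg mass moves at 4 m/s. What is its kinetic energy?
KE = ½mv² = ½(8)(4)² = 64.0 J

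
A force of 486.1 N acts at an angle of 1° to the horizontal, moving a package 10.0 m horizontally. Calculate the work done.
W = F·d·cosθ = (486.1)(10.0)cos(1°) = 4860 J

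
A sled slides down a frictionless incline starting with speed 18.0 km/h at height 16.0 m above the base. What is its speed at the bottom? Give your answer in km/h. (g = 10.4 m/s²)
Convert to SI: v₀ = 5.0 m/s, h = 16.0 m
½mv₀² + mgh = ½mv² ⇒ v = √(v₀² + 2gh) = √(5.0² + 2·10.4·16.0) = 18.9156 m/s = 68.1 km/h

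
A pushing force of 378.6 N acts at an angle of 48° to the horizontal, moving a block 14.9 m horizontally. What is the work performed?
W = F·d·cosθ = (378.6)(14.9)cos(48°) = 3775 J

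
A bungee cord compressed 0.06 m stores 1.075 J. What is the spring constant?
k = 2·PE/x² = 2·1.075/(0.06)² = 597.2 N/m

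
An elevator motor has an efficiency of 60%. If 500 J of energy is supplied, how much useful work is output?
W_out = η·W_in = 0.6·500 = 300.0 J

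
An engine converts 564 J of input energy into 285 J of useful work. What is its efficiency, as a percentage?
η = W_out/W_in = 285/564 = 50.53%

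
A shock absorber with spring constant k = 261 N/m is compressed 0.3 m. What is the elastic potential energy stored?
PE = ½kx² = ½(261)(0.3)² = 11.75 J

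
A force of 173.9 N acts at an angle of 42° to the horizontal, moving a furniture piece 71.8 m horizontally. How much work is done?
W = F·d·cosθ = (173.9)(71.8)cos(42°) = 9279 J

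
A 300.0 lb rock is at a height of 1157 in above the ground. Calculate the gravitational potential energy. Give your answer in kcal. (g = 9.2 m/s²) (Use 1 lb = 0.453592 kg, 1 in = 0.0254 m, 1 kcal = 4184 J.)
Convert to SI: m = 136.078 kg, h = 29.3878 m
PE = mgh = (136.078)(9.2)(29.3878) = 36791.0 J = 8.793 kcal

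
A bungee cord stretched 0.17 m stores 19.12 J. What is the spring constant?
k = 2·PE/x² = 2·19.12/(0.17)² = 1323 N/m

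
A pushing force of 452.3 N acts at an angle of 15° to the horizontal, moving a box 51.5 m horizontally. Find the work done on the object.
W = F·d·cosθ = (452.3)(51.5)cos(15°) = 22500 J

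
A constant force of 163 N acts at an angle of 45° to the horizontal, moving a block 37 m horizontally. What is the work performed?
W = F·d·cosθ = (163)(37)cos(45°) = 4265 J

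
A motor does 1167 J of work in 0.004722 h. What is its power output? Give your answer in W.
Convert to SI: W = 1167.0 J, t = 16.9992 s
P = W/t = 1167.0/16.9992 = 68.65 W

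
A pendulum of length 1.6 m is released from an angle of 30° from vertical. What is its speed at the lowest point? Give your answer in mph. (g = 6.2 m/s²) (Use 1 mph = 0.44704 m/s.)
h = L(1 − cosθ) = 1.6(1 − cos30°) = 0.214359 m
v = √(2gh) = √(2·6.2·0.214359) = 1.63035 m/s = 3.647 mph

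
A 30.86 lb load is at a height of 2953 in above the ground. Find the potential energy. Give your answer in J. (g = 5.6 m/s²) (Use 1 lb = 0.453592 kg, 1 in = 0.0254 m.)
Convert to SI: m = 13.9978 kg, h = 75.0062 m
PE = mgh = (13.9978)(5.6)(75.0062) = 5880 J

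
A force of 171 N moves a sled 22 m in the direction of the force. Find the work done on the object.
W = F·d = (171)(22) = 3762 J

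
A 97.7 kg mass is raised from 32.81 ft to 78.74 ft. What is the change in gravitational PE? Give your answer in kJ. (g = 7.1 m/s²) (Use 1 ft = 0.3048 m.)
Convert to SI: m = 97.7 kg, Δh = 13.9995 m
ΔPE = mgΔh = (97.7)(7.1)(13.9995) = 9711.01 J = 9.711 kJ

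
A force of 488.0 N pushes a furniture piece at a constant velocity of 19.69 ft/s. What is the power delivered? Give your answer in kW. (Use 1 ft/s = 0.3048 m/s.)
Convert to SI: F = 488.0 N, v = 6.00151 m/s
P = Fv = (488.0)(6.00151) = 2928.74 W = 2.929 kW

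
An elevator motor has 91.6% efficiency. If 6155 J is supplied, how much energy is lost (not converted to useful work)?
W_lost = W_in(1 − η) = 6155·(1 − 0.916) = 517.0 J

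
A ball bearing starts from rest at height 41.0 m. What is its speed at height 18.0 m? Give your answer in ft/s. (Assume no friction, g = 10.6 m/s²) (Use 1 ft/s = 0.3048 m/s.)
mgh₁ = mgh₂ + ½mv² ⇒ v = √(2g(h₁−h₂)) = √(2·10.6·23.0) = 22.0817 m/s = 72.45 ft/s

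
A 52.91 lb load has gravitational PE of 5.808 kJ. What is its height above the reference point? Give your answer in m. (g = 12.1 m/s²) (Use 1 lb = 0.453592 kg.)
Convert to SI: m = 23.9996 kg, PE = 5808.0 J
h = PE/(mg) = 5808.0/(23.9996·12.1) = 20.0 m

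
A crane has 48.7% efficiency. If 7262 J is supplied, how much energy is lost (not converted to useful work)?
W_lost = W_in(1 − η) = 7262·(1 − 0.487) = 3725 J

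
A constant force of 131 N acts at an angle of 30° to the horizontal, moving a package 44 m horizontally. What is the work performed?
W = F·d·cosθ = (131)(44)cos(30°) = 4992 J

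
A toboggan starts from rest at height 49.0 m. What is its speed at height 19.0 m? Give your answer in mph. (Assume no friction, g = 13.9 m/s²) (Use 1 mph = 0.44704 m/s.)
mgh₁ = mgh₂ + ½mv² ⇒ v = √(2g(h₁−h₂)) = √(2·13.9·30.0) = 28.8791 m/s = 64.6 mph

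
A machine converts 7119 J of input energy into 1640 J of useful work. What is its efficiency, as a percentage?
η = W_out/W_in = 1640/7119 = 23.04%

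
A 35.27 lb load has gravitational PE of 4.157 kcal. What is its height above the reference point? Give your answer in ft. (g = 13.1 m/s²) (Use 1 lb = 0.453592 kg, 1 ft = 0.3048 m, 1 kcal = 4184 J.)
Convert to SI: m = 15.9982 kg, PE = 17392.9 J
h = PE/(mg) = 17392.9/(15.9982·13.1) = 82.9907 m = 272.3 ft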